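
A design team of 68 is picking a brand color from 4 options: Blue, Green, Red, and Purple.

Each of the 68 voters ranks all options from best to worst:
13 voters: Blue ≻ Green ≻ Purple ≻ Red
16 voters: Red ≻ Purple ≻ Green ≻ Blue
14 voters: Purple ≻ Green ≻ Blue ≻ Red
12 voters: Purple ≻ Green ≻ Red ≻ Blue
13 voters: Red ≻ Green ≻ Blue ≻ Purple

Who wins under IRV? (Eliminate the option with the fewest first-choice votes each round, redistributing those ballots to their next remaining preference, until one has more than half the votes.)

Round 1: Blue 13, Green 0, Red 29, Purple 26. Green eliminated.
Round 2: Blue 13, Red 29, Purple 26. Blue eliminated.
Round 3: Red 29, Purple 39. Purple has a majority (≥35).

Purple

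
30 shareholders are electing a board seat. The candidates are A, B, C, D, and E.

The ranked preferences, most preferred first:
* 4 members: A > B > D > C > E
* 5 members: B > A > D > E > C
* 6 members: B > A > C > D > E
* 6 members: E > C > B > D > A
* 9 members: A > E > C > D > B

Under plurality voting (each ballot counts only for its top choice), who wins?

First-place votes: A 13, B 11, C 0, D 0, E 6.

A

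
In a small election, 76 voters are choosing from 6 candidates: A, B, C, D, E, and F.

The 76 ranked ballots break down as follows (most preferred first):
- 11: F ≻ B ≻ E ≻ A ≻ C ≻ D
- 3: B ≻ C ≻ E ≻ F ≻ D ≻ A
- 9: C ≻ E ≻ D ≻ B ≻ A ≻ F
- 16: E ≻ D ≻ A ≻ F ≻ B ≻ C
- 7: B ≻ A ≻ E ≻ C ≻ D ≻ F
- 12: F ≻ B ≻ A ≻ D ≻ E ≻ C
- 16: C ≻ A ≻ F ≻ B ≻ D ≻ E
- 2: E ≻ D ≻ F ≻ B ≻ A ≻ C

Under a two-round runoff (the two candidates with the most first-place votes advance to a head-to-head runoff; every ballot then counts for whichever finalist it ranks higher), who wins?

F

Round 1 first-place votes: A 0, B 10, C 25, D 0, E 18, F 23. C and F advance.
Runoff: C is ranked above F on 35 ballots, F above C on 41.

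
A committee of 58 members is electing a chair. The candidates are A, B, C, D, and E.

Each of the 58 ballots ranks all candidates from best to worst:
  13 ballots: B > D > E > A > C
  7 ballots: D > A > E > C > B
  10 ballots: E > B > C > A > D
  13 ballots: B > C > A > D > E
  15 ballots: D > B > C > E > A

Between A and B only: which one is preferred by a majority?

B

A is ranked above B on 7 ballots; B above A on 51.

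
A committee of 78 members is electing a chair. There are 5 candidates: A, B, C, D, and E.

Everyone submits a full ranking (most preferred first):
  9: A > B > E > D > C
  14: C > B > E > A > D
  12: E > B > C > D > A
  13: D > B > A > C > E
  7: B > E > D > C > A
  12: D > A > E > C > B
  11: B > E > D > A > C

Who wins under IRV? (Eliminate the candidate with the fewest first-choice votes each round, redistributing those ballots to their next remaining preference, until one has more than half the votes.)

Round 1: A 9, B 18, C 14, D 25, E 12. A eliminated.
Round 2: B 27, C 14, D 25, E 12. E eliminated.
Round 3: B 39, C 14, D 25. C eliminated.
Round 4: B 53, D 25. B has a majority (≥40).

B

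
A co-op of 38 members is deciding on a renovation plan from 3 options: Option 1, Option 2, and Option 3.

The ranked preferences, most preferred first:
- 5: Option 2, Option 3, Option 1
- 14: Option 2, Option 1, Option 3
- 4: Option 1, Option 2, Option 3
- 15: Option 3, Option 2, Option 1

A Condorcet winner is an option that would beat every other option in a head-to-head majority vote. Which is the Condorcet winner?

Option 2 vs Option 1: 34–4
Option 2 vs Option 3: 23–15
Option 2 beats every other option.

Option 2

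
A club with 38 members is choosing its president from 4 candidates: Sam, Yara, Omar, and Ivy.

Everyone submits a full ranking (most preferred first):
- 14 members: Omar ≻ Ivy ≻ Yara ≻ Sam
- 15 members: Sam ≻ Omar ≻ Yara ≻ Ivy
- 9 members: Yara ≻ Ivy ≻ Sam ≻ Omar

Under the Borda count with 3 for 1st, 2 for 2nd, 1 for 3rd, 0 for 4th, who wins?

Omar

Sam: 14×0 + 15×3 + 9×1 = 54
Yara: 14×1 + 15×1 + 9×3 = 56
Omar: 14×3 + 15×2 + 9×0 = 72
Ivy: 14×2 + 15×0 + 9×2 = 46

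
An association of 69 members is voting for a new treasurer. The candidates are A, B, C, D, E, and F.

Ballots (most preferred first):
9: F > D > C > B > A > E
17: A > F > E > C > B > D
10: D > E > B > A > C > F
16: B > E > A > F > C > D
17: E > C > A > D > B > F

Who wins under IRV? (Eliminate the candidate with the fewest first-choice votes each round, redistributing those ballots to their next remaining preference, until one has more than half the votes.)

E

Round 1: A 17, B 16, C 0, D 10, E 17, F 9. C eliminated.
Round 2: A 17, B 16, D 10, E 17, F 9. F eliminated.
Round 3: A 17, B 16, D 19, E 17. B eliminated.
Round 4: A 17, D 19, E 33. A eliminated.
Round 5: D 19, E 50. E has a majority (≥35).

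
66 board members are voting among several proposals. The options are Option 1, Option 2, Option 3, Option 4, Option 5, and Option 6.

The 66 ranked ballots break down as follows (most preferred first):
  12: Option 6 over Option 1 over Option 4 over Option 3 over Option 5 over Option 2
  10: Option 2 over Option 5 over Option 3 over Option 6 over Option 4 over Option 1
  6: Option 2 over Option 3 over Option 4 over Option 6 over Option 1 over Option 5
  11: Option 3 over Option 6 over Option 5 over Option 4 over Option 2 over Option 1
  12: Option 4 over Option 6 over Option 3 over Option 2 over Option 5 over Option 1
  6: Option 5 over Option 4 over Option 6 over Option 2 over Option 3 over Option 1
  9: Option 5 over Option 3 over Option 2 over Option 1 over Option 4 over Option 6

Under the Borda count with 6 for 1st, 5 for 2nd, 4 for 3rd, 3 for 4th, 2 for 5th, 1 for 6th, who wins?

Option 3

Option 1: 12×5 + 10×1 + 6×2 + 11×1 + 12×1 + 6×1 + 9×3 = 138
Option 2: 12×1 + 10×6 + 6×6 + 11×2 + 12×3 + 6×3 + 9×4 = 220
Option 3: 12×3 + 10×4 + 6×5 + 11×6 + 12×4 + 6×2 + 9×5 = 277
Option 4: 12×4 + 10×2 + 6×4 + 11×3 + 12×6 + 6×5 + 9×2 = 245
Option 5: 12×2 + 10×5 + 6×1 + 11×4 + 12×2 + 6×6 + 9×6 = 238
Option 6: 12×6 + 10×3 + 6×3 + 11×5 + 12×5 + 6×4 + 9×1 = 268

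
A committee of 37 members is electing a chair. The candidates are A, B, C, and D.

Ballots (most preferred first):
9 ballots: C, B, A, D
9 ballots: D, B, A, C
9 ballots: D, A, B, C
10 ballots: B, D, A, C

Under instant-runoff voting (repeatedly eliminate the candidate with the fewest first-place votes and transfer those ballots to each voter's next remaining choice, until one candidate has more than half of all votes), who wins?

B

Round 1: A 0, B 10, C 9, D 18. A eliminated.
Round 2: B 10, C 9, D 18. C eliminated.
Round 3: B 19, D 18. B has a majority (≥19).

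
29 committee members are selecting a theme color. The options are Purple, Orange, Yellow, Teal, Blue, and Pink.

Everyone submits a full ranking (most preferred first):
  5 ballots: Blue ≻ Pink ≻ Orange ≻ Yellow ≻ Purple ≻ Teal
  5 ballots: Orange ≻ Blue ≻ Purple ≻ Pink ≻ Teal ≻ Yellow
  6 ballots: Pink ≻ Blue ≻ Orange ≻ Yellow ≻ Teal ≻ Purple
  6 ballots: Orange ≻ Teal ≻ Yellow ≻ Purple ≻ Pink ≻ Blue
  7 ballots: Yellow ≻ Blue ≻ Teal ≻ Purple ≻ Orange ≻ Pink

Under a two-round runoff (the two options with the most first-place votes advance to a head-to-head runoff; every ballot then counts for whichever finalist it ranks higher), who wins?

Round 1 first-place votes: Purple 0, Orange 11, Yellow 7, Teal 0, Blue 5, Pink 6. Orange and Yellow advance.
Runoff: Orange is ranked above Yellow on 22 ballots, Yellow above Orange on 7.

Orange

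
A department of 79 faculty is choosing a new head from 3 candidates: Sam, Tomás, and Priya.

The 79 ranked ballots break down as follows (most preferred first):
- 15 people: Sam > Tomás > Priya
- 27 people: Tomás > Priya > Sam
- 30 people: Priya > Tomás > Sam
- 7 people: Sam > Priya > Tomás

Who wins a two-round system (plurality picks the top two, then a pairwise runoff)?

Round 1 first-place votes: Sam 22, Tomás 27, Priya 30. Priya and Tomás advance.
Runoff: Priya is ranked above Tomás on 37 ballots, Tomás above Priya on 42.

Tomás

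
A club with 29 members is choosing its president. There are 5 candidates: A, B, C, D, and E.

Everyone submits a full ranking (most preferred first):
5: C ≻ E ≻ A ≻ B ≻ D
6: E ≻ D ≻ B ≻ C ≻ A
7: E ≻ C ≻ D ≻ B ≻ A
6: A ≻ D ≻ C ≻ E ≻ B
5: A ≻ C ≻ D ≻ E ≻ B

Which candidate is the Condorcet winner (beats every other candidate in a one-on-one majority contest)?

C vs A: 18–11
C vs B: 23–6
C vs D: 17–12
C vs E: 16–13
C beats every other candidate.

C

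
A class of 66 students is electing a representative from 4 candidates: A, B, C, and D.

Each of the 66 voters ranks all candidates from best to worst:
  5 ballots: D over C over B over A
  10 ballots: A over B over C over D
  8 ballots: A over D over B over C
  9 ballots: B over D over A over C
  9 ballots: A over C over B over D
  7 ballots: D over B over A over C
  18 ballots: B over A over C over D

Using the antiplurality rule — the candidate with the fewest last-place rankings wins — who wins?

Last-place votes: A 5, B 0, C 24, D 37.

B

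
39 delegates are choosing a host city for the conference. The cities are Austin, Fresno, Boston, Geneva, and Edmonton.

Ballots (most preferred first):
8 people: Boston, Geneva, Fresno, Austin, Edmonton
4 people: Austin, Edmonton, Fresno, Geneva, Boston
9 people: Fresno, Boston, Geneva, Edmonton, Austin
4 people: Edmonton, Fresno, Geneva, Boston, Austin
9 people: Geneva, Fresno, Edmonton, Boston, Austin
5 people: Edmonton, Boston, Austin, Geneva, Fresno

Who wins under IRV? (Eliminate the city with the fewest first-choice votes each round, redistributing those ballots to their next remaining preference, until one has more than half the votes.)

Geneva

Round 1: Austin 4, Fresno 9, Boston 8, Geneva 9, Edmonton 9. Austin eliminated.
Round 2: Fresno 9, Boston 8, Geneva 9, Edmonton 13. Boston eliminated.
Round 3: Fresno 9, Geneva 17, Edmonton 13. Fresno eliminated.
Round 4: Geneva 26, Edmonton 13. Geneva has a majority (≥20).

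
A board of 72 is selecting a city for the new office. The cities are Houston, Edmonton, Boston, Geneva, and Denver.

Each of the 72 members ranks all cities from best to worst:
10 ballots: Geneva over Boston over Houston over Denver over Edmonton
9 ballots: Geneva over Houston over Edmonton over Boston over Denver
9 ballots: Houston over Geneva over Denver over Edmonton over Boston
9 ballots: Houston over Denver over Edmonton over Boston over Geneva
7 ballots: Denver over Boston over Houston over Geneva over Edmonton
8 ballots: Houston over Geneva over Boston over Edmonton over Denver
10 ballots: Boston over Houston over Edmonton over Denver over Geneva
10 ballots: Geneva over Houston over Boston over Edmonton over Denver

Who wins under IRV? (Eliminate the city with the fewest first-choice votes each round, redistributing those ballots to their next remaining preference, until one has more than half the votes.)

Round 1: Houston 26, Edmonton 0, Boston 10, Geneva 29, Denver 7. Edmonton eliminated.
Round 2: Houston 26, Boston 10, Geneva 29, Denver 7. Denver eliminated.
Round 3: Houston 26, Boston 17, Geneva 29. Boston eliminated.
Round 4: Houston 43, Geneva 29. Houston has a majority (≥37).

Houston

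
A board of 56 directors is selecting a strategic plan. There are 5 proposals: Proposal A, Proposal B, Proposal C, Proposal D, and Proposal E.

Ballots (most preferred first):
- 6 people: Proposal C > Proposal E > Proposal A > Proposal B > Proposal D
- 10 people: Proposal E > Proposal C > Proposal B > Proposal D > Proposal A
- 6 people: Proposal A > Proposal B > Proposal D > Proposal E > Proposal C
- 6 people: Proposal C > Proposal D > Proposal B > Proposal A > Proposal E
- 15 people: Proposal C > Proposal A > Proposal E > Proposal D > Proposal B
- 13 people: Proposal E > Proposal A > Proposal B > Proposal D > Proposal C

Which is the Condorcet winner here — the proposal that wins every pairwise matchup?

Proposal E vs Proposal A: 29–27
Proposal E vs Proposal B: 44–12
Proposal E vs Proposal C: 29–27
Proposal E vs Proposal D: 44–12
Proposal E beats every other proposal.

Proposal E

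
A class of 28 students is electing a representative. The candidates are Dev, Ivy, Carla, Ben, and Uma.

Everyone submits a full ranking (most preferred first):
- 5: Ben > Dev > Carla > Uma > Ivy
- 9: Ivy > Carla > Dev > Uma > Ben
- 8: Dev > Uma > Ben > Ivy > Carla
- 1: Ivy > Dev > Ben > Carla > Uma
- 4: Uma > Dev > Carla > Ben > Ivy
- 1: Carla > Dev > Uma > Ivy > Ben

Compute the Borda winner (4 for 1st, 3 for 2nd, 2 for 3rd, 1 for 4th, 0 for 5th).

Dev

Dev: 5×3 + 9×2 + 8×4 + 1×3 + 4×3 + 1×3 = 83
Ivy: 5×0 + 9×4 + 8×1 + 1×4 + 4×0 + 1×1 = 49
Carla: 5×2 + 9×3 + 8×0 + 1×1 + 4×2 + 1×4 = 50
Ben: 5×4 + 9×0 + 8×2 + 1×2 + 4×1 + 1×0 = 42
Uma: 5×1 + 9×1 + 8×3 + 1×0 + 4×4 + 1×2 = 56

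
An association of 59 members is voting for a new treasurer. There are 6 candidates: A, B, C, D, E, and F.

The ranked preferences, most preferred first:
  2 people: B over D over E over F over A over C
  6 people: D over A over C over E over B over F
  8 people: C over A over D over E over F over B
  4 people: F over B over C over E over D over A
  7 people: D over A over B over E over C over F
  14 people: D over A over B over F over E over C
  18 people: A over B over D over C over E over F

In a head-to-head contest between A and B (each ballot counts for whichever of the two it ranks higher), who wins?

A

A is ranked above B on 53 ballots; B above A on 6.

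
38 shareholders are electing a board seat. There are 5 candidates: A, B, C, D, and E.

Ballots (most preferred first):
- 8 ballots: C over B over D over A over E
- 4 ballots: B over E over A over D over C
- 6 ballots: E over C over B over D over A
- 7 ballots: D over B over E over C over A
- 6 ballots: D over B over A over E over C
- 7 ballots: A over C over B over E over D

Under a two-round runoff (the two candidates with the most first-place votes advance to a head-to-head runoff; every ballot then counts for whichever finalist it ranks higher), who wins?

Round 1 first-place votes: A 7, B 4, C 8, D 13, E 6. D and C advance.
Runoff: D is ranked above C on 17 ballots, C above D on 21.

C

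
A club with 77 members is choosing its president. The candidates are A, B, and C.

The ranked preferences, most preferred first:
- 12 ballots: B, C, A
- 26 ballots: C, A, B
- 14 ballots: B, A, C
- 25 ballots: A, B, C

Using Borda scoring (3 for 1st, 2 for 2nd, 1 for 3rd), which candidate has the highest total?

A: 12×1 + 26×2 + 14×2 + 25×3 = 167
B: 12×3 + 26×1 + 14×3 + 25×2 = 154
C: 12×2 + 26×3 + 14×1 + 25×1 = 141

A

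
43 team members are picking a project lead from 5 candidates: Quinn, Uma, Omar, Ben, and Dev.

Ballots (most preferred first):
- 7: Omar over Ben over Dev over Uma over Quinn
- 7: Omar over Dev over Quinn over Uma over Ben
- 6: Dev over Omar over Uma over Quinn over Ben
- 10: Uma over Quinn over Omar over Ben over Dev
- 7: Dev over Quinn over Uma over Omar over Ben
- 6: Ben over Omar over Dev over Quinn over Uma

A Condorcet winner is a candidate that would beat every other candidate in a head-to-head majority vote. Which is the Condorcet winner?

Omar

Omar vs Quinn: 26–17
Omar vs Uma: 26–17
Omar vs Ben: 37–6
Omar vs Dev: 30–13
Omar beats every other candidate.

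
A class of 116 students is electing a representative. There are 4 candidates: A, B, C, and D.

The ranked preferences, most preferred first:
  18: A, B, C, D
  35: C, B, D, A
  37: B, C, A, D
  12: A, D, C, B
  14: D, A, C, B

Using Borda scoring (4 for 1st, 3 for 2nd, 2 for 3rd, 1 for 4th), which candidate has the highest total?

C

A: 18×4 + 35×1 + 37×2 + 12×4 + 14×3 = 271
B: 18×3 + 35×3 + 37×4 + 12×1 + 14×1 = 333
C: 18×2 + 35×4 + 37×3 + 12×2 + 14×2 = 339
D: 18×1 + 35×2 + 37×1 + 12×3 + 14×4 = 217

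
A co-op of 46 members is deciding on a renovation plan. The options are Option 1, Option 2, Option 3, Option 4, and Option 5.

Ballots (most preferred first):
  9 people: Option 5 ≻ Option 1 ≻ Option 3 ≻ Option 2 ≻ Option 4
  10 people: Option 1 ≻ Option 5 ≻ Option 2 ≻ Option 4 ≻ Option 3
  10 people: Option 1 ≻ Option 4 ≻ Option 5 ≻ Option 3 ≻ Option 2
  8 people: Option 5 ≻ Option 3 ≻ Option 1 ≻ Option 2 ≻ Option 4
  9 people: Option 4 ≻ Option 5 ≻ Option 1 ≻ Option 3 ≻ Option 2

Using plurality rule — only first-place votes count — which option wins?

First-place votes: Option 1 20, Option 2 0, Option 3 0, Option 4 9, Option 5 17.

Option 1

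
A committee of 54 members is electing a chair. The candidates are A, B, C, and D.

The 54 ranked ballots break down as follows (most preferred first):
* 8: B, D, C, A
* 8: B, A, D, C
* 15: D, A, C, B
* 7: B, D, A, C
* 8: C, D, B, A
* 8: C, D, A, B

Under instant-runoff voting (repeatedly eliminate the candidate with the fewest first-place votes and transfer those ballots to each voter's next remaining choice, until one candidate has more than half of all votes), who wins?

Round 1: A 0, B 23, C 16, D 15. A eliminated.
Round 2: B 23, C 16, D 15. D eliminated.
Round 3: B 23, C 31. C has a majority (≥28).

C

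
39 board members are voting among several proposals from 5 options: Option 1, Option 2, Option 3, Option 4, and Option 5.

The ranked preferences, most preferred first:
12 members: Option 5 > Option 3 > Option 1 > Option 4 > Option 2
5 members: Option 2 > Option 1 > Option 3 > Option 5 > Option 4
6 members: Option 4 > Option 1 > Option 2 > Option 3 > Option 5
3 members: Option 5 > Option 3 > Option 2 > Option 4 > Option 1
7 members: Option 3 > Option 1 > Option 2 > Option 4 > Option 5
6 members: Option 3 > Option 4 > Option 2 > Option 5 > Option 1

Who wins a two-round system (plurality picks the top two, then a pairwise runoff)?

Round 1 first-place votes: Option 1 0, Option 2 5, Option 3 13, Option 4 6, Option 5 15. Option 5 and Option 3 advance.
Runoff: Option 5 is ranked above Option 3 on 15 ballots, Option 3 above Option 5 on 24.

Option 3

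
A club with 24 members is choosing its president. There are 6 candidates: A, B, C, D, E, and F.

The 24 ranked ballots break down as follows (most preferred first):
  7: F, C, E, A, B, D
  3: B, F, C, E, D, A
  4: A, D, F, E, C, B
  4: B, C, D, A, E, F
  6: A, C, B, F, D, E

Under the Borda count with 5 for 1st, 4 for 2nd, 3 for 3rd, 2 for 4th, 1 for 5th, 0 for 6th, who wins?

A: 7×2 + 3×0 + 4×5 + 4×2 + 6×5 = 72
B: 7×1 + 3×5 + 4×0 + 4×5 + 6×3 = 60
C: 7×4 + 3×3 + 4×1 + 4×4 + 6×4 = 81
D: 7×0 + 3×1 + 4×4 + 4×3 + 6×1 = 37
E: 7×3 + 3×2 + 4×2 + 4×1 + 6×0 = 39
F: 7×5 + 3×4 + 4×3 + 4×0 + 6×2 = 71

C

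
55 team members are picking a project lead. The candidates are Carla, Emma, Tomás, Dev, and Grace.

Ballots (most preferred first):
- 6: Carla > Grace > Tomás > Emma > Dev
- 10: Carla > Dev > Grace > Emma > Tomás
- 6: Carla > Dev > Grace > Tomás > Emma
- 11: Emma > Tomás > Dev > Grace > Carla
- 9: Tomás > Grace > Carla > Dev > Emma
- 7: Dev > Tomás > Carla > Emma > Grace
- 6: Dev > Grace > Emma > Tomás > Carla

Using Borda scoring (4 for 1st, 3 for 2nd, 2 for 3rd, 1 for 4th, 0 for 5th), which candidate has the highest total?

Carla: 6×4 + 10×4 + 6×4 + 11×0 + 9×2 + 7×2 + 6×0 = 120
Emma: 6×1 + 10×1 + 6×0 + 11×4 + 9×0 + 7×1 + 6×2 = 79
Tomás: 6×2 + 10×0 + 6×1 + 11×3 + 9×4 + 7×3 + 6×1 = 114
Dev: 6×0 + 10×3 + 6×3 + 11×2 + 9×1 + 7×4 + 6×4 = 131
Grace: 6×3 + 10×2 + 6×2 + 11×1 + 9×3 + 7×0 + 6×3 = 106

Dev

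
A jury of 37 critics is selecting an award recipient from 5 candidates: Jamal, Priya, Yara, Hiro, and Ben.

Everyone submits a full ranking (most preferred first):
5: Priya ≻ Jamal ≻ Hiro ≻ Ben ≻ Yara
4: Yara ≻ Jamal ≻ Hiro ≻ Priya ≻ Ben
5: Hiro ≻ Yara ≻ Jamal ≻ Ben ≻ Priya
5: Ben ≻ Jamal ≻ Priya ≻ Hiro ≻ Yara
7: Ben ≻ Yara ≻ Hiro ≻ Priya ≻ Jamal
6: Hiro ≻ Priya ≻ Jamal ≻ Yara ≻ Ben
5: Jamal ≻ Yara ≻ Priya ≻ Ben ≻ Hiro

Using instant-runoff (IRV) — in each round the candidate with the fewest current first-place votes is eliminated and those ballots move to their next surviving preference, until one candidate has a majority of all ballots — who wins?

Round 1: Jamal 5, Priya 5, Yara 4, Hiro 11, Ben 12. Yara eliminated.
Round 2: Jamal 9, Priya 5, Hiro 11, Ben 12. Priya eliminated.
Round 3: Jamal 14, Hiro 11, Ben 12. Hiro eliminated.
Round 4: Jamal 25, Ben 12. Jamal has a majority (≥19).

Jamal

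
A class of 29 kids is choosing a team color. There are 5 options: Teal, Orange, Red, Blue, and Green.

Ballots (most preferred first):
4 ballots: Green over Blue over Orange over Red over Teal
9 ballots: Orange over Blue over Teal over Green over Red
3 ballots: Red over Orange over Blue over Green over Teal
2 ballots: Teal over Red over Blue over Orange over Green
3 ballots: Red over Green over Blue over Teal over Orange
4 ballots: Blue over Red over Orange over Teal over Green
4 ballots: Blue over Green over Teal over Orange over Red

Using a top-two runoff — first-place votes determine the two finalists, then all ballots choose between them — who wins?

Blue

Round 1 first-place votes: Teal 2, Orange 9, Red 6, Blue 8, Green 4. Orange and Blue advance.
Runoff: Orange is ranked above Blue on 12 ballots, Blue above Orange on 17.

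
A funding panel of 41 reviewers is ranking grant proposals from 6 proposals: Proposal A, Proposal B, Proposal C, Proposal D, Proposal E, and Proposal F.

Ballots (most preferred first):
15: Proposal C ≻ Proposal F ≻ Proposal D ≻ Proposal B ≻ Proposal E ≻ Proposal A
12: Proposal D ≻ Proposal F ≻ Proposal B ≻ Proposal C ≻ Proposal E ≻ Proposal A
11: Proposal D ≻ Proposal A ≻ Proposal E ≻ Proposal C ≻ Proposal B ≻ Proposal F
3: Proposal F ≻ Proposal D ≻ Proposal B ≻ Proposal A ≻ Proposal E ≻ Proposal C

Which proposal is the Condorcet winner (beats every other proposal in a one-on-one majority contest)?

Proposal D

Proposal D vs Proposal A: 41–0
Proposal D vs Proposal B: 41–0
Proposal D vs Proposal C: 26–15
Proposal D vs Proposal E: 41–0
Proposal D vs Proposal F: 23–18
Proposal D beats every other proposal.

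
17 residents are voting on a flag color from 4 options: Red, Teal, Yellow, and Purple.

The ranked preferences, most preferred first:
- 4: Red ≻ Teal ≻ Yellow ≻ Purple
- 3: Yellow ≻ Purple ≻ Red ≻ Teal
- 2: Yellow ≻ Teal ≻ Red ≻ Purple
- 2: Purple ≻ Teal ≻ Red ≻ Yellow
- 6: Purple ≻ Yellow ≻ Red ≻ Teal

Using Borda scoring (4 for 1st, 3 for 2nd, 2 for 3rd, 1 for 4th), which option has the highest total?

Yellow

Red: 4×4 + 3×2 + 2×2 + 2×2 + 6×2 = 42
Teal: 4×3 + 3×1 + 2×3 + 2×3 + 6×1 = 33
Yellow: 4×2 + 3×4 + 2×4 + 2×1 + 6×3 = 48
Purple: 4×1 + 3×3 + 2×1 + 2×4 + 6×4 = 47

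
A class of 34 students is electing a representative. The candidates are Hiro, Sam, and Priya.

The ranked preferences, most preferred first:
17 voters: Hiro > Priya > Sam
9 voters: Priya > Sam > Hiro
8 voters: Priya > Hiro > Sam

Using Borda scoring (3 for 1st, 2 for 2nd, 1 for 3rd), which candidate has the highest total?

Priya

Hiro: 17×3 + 9×1 + 8×2 = 76
Sam: 17×1 + 9×2 + 8×1 = 43
Priya: 17×2 + 9×3 + 8×3 = 85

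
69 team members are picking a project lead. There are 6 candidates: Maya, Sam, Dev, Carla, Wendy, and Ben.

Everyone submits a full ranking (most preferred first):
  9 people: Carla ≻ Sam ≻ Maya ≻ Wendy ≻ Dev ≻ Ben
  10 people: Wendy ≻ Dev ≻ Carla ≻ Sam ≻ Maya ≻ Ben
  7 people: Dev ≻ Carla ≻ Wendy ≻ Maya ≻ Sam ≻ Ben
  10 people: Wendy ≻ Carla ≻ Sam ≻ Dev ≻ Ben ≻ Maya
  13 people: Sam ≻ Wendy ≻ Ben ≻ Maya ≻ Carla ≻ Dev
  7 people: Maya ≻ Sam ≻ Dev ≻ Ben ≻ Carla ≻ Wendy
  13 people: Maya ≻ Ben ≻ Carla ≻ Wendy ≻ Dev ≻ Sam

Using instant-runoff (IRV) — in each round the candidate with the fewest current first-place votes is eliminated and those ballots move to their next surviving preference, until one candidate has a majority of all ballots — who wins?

Round 1: Maya 20, Sam 13, Dev 7, Carla 9, Wendy 20, Ben 0. Ben eliminated.
Round 2: Maya 20, Sam 13, Dev 7, Carla 9, Wendy 20. Dev eliminated.
Round 3: Maya 20, Sam 13, Carla 16, Wendy 20. Sam eliminated.
Round 4: Maya 20, Carla 16, Wendy 33. Carla eliminated.
Round 5: Maya 29, Wendy 40. Wendy has a majority (≥35).

Wendy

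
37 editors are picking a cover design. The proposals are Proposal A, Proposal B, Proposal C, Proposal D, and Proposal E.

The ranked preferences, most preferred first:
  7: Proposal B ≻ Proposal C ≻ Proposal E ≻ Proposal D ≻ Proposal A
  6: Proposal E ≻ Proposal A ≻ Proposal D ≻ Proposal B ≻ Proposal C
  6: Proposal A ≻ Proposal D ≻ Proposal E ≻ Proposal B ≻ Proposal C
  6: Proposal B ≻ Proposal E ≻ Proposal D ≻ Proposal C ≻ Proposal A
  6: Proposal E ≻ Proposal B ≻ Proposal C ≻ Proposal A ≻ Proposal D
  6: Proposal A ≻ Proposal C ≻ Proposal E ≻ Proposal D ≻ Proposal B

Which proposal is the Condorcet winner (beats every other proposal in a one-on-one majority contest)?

Proposal E

Proposal E vs Proposal A: 25–12
Proposal E vs Proposal B: 24–13
Proposal E vs Proposal C: 24–13
Proposal E vs Proposal D: 31–6
Proposal E beats every other proposal.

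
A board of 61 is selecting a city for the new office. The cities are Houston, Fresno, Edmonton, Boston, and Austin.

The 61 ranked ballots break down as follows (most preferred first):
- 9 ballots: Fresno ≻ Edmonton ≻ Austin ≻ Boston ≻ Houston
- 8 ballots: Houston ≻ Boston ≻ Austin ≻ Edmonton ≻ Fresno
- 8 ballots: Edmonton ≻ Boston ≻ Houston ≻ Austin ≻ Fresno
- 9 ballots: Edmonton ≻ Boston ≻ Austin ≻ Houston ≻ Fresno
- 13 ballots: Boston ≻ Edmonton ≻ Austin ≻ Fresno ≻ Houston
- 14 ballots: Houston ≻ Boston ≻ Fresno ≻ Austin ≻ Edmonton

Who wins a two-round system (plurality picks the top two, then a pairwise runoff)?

Edmonton

Round 1 first-place votes: Houston 22, Fresno 9, Edmonton 17, Boston 13, Austin 0. Houston and Edmonton advance.
Runoff: Houston is ranked above Edmonton on 22 ballots, Edmonton above Houston on 39.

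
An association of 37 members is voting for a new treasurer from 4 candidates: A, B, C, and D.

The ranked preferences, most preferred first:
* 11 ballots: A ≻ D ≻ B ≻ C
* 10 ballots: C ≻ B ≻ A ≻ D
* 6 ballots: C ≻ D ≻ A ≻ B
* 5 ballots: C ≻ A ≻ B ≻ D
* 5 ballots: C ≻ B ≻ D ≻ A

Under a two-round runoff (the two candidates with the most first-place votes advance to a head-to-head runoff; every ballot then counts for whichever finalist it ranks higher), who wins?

C

Round 1 first-place votes: A 11, B 0, C 26, D 0. C and A advance.
Runoff: C is ranked above A on 26 ballots, A above C on 11.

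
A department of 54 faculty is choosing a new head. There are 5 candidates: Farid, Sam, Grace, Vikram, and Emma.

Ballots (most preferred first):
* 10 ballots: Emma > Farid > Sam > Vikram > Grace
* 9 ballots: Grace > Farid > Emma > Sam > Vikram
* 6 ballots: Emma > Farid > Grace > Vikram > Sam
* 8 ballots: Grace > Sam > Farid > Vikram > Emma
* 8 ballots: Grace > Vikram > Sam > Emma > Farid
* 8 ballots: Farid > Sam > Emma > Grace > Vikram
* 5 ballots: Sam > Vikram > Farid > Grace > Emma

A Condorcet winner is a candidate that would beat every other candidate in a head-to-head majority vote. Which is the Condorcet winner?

Farid

Farid vs Sam: 33–21
Farid vs Grace: 29–25
Farid vs Vikram: 41–13
Farid vs Emma: 30–24
Farid beats every other candidate.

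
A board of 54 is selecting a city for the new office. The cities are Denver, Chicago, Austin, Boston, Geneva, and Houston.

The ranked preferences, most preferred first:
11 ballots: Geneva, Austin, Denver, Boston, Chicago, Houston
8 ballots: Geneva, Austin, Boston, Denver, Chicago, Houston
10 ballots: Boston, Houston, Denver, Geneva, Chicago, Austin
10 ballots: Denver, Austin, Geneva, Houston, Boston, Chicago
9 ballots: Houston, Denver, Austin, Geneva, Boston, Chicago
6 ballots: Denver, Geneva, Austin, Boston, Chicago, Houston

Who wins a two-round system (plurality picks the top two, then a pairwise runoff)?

Round 1 first-place votes: Denver 16, Chicago 0, Austin 0, Boston 10, Geneva 19, Houston 9. Geneva and Denver advance.
Runoff: Geneva is ranked above Denver on 19 ballots, Denver above Geneva on 35.

Denver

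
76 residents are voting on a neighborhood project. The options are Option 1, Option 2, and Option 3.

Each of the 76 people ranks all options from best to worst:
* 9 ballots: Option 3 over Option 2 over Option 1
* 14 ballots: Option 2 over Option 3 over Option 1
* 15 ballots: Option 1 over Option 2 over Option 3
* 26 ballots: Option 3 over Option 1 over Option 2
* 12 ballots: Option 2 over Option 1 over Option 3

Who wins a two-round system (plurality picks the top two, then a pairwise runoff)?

Option 2

Round 1 first-place votes: Option 1 15, Option 2 26, Option 3 35. Option 3 and Option 2 advance.
Runoff: Option 3 is ranked above Option 2 on 35 ballots, Option 2 above Option 3 on 41.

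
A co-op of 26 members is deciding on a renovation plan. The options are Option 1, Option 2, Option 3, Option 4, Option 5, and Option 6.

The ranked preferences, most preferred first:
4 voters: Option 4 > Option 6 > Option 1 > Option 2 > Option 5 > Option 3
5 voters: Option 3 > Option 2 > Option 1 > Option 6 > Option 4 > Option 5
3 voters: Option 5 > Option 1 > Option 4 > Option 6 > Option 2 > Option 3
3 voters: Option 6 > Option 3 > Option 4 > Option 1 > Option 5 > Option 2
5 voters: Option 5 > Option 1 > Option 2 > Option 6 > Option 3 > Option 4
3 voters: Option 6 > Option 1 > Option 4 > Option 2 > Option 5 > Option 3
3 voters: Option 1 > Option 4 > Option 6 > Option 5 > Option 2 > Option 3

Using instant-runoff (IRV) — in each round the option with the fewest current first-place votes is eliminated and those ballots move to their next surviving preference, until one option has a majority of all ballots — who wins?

Option 6

Round 1: Option 1 3, Option 2 0, Option 3 5, Option 4 4, Option 5 8, Option 6 6. Option 2 eliminated.
Round 2: Option 1 3, Option 3 5, Option 4 4, Option 5 8, Option 6 6. Option 1 eliminated.
Round 3: Option 3 5, Option 4 7, Option 5 8, Option 6 6. Option 3 eliminated.
Round 4: Option 4 7, Option 5 8, Option 6 11. Option 4 eliminated.
Round 5: Option 5 8, Option 6 18. Option 6 has a majority (≥14).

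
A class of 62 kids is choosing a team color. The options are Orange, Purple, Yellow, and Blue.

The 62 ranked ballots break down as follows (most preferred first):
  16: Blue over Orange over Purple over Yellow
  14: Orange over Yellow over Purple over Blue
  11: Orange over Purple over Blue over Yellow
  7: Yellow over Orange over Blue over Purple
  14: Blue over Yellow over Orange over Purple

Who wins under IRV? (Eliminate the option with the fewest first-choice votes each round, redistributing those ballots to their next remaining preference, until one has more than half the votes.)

Orange

Round 1: Orange 25, Purple 0, Yellow 7, Blue 30. Purple eliminated.
Round 2: Orange 25, Yellow 7, Blue 30. Yellow eliminated.
Round 3: Orange 32, Blue 30. Orange has a majority (≥32).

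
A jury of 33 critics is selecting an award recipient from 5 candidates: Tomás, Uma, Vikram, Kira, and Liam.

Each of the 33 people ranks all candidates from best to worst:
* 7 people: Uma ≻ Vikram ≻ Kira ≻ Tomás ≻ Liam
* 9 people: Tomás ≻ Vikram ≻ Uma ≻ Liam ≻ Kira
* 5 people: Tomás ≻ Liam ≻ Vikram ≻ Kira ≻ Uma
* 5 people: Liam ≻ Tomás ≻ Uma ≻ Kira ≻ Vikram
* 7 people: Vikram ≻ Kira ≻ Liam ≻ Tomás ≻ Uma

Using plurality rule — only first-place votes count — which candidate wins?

Tomás

First-place votes: Tomás 14, Uma 7, Vikram 7, Kira 0, Liam 5.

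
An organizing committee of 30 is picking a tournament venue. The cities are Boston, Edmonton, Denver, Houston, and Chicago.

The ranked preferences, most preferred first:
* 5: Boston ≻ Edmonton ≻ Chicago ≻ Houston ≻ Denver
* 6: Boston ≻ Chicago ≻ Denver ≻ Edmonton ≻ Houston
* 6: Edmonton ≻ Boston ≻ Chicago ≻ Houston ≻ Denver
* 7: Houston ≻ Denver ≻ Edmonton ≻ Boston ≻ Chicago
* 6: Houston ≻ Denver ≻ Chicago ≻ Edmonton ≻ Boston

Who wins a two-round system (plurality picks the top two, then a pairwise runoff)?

Boston

Round 1 first-place votes: Boston 11, Edmonton 6, Denver 0, Houston 13, Chicago 0. Houston and Boston advance.
Runoff: Houston is ranked above Boston on 13 ballots, Boston above Houston on 17.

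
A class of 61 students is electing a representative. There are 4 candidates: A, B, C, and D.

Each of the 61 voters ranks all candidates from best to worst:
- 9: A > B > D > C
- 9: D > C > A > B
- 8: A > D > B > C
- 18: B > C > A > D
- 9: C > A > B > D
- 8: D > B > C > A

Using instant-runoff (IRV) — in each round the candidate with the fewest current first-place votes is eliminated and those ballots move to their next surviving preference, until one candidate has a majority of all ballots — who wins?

Round 1: A 17, B 18, C 9, D 17. C eliminated.
Round 2: A 26, B 18, D 17. D eliminated.
Round 3: A 35, B 26. A has a majority (≥31).

A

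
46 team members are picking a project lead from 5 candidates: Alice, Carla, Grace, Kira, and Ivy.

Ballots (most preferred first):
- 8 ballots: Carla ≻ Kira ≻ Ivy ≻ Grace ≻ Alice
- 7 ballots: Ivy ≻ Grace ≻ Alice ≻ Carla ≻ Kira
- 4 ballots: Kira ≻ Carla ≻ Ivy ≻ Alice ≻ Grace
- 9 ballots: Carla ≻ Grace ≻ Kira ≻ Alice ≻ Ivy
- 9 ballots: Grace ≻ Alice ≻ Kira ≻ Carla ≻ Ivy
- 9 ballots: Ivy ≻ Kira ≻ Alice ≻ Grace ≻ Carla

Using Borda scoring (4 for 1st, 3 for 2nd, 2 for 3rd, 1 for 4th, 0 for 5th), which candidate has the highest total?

Kira

Alice: 8×0 + 7×2 + 4×1 + 9×1 + 9×3 + 9×2 = 72
Carla: 8×4 + 7×1 + 4×3 + 9×4 + 9×1 + 9×0 = 96
Grace: 8×1 + 7×3 + 4×0 + 9×3 + 9×4 + 9×1 = 101
Kira: 8×3 + 7×0 + 4×4 + 9×2 + 9×2 + 9×3 = 103
Ivy: 8×2 + 7×4 + 4×2 + 9×0 + 9×0 + 9×4 = 88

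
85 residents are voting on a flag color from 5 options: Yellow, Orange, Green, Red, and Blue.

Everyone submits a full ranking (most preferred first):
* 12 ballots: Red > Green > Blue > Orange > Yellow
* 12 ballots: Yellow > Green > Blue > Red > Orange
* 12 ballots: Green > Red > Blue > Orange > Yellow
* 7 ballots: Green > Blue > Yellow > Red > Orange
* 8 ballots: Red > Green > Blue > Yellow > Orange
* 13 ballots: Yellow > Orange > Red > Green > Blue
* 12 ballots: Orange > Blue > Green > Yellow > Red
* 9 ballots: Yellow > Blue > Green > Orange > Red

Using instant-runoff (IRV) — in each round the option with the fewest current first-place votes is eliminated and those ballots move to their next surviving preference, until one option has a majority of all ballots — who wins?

Round 1: Yellow 34, Orange 12, Green 19, Red 20, Blue 0. Blue eliminated.
Round 2: Yellow 34, Orange 12, Green 19, Red 20. Orange eliminated.
Round 3: Yellow 34, Green 31, Red 20. Red eliminated.
Round 4: Yellow 34, Green 51. Green has a majority (≥43).

Green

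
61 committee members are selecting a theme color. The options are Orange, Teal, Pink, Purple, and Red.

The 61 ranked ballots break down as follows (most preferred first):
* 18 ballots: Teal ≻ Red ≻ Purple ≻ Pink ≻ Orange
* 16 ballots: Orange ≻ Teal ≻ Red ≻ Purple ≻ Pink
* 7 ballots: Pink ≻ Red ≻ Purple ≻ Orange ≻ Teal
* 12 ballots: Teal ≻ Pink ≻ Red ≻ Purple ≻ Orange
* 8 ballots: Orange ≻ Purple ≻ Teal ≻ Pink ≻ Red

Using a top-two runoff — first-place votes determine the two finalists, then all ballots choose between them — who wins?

Round 1 first-place votes: Orange 24, Teal 30, Pink 7, Purple 0, Red 0. Teal and Orange advance.
Runoff: Teal is ranked above Orange on 30 ballots, Orange above Teal on 31.

Orange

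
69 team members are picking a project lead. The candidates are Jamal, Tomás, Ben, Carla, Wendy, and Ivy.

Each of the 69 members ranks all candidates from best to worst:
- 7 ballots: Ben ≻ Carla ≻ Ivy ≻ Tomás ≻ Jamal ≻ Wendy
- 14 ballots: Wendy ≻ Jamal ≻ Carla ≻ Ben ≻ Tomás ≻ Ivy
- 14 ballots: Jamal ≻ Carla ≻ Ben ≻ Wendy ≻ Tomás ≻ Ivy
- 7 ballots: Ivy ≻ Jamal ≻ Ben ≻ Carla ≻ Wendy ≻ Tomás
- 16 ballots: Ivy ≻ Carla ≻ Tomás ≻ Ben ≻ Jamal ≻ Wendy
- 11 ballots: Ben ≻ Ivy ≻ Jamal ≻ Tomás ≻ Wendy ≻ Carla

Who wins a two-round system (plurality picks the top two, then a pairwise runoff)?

Round 1 first-place votes: Jamal 14, Tomás 0, Ben 18, Carla 0, Wendy 14, Ivy 23. Ivy and Ben advance.
Runoff: Ivy is ranked above Ben on 23 ballots, Ben above Ivy on 46.

Ben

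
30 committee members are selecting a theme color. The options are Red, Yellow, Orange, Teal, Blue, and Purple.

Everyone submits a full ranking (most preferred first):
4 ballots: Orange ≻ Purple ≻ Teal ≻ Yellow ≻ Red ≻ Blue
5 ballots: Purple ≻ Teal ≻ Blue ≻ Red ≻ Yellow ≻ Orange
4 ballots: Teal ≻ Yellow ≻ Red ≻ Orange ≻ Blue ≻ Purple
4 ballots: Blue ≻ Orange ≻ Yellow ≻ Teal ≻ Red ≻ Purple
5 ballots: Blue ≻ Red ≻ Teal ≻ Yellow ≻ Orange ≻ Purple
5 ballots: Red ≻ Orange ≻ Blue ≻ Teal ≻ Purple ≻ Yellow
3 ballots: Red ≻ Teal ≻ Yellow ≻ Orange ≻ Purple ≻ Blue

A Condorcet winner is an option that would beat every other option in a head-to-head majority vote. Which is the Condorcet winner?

Teal vs Red: 17–13
Teal vs Yellow: 26–4
Teal vs Orange: 17–13
Teal vs Blue: 16–14
Teal vs Purple: 21–9
Teal beats every other option.

Teal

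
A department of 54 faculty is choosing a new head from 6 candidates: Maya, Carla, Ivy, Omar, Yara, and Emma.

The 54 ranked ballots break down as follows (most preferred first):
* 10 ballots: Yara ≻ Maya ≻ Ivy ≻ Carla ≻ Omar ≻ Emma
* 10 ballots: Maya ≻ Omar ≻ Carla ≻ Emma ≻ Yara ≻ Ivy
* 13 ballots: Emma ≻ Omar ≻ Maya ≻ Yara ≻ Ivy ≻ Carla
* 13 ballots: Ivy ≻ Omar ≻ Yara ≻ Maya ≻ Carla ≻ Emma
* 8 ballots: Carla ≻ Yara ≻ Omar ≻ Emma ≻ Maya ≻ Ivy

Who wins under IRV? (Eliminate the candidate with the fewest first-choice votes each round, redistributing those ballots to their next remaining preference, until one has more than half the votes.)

Yara

Round 1: Maya 10, Carla 8, Ivy 13, Omar 0, Yara 10, Emma 13. Omar eliminated.
Round 2: Maya 10, Carla 8, Ivy 13, Yara 10, Emma 13. Carla eliminated.
Round 3: Maya 10, Ivy 13, Yara 18, Emma 13. Maya eliminated.
Round 4: Ivy 13, Yara 18, Emma 23. Ivy eliminated.
Round 5: Yara 31, Emma 23. Yara has a majority (≥28).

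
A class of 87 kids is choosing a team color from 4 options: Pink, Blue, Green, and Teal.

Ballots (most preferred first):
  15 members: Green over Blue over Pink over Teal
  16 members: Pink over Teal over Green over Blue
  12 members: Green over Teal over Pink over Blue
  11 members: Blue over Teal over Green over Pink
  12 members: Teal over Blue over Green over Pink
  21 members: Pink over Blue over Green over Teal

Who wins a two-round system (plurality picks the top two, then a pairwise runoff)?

Green

Round 1 first-place votes: Pink 37, Blue 11, Green 27, Teal 12. Pink and Green advance.
Runoff: Pink is ranked above Green on 37 ballots, Green above Pink on 50.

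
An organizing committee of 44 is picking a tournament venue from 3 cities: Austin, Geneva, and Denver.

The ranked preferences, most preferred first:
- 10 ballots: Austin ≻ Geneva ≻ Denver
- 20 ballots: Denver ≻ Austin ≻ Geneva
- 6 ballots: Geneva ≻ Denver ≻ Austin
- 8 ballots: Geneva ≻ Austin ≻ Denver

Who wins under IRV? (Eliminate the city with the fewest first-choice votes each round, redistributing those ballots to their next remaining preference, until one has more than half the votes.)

Geneva

Round 1: Austin 10, Geneva 14, Denver 20. Austin eliminated.
Round 2: Geneva 24, Denver 20. Geneva has a majority (≥23).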